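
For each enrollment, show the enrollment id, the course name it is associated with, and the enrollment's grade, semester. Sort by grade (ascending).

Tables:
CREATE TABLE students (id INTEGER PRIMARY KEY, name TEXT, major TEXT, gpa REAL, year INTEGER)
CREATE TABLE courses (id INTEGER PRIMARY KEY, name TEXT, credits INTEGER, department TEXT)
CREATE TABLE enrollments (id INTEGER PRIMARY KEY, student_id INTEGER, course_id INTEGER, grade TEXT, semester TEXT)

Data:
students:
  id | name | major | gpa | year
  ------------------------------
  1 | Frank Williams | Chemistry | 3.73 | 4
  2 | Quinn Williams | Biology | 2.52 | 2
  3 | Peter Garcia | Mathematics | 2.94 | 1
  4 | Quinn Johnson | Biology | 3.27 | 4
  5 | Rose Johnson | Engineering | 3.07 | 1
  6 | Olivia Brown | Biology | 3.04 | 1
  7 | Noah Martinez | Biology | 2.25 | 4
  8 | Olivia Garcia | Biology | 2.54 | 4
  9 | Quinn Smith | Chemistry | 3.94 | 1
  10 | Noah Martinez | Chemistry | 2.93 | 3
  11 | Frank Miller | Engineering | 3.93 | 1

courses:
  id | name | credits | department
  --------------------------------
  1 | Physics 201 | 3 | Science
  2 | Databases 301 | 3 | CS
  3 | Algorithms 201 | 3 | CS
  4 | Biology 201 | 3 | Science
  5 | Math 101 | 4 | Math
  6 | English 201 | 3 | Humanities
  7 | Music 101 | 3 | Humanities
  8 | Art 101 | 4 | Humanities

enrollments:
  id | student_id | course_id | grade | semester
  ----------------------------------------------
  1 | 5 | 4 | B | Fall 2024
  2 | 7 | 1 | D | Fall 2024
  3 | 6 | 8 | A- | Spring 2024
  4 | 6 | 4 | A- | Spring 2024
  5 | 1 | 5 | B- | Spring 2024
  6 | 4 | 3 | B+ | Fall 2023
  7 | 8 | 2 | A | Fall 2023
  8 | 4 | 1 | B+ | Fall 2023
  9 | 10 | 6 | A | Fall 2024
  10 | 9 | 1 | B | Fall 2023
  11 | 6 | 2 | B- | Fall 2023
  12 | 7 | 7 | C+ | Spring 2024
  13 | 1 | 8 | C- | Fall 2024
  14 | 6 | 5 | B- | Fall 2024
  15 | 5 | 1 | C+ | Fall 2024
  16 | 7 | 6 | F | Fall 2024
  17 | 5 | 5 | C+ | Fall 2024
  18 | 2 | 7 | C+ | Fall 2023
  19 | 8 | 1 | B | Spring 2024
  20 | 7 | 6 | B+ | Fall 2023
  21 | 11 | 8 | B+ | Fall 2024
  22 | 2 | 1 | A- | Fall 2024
SELECT c.id, p.name AS course, c.grade, c.semester FROM enrollments c JOIN courses p ON c.course_id = p.id ORDER BY c.grade ASC

Execution result:
id | course | grade | semester
7 | Databases 301 | A | Fall 2023
9 | English 201 | A | Fall 2024
3 | Art 101 | A- | Spring 2024
4 | Biology 201 | A- | Spring 2024
22 | Physics 201 | A- | Fall 2024
1 | Biology 201 | B | Fall 2024
10 | Physics 201 | B | Fall 2023
19 | Physics 201 | B | Spring 2024
6 | Algorithms 201 | B+ | Fall 2023
8 | Physics 201 | B+ | Fall 2023
20 | English 201 | B+ | Fall 2023
21 | Art 101 | B+ | Fall 2024
5 | Math 101 | B- | Spring 2024
11 | Databases 301 | B- | Fall 2023
14 | Math 101 | B- | Fall 2024
12 | Music 101 | C+ | Spring 2024
15 | Physics 201 | C+ | Fall 2024
17 | Math 101 | C+ | Fall 2024
18 | Music 101 | C+ | Fall 2023
13 | Art 101 | C- | Fall 2024
2 | Physics 201 | D | Fall 2024
16 | English 201 | F | Fall 2024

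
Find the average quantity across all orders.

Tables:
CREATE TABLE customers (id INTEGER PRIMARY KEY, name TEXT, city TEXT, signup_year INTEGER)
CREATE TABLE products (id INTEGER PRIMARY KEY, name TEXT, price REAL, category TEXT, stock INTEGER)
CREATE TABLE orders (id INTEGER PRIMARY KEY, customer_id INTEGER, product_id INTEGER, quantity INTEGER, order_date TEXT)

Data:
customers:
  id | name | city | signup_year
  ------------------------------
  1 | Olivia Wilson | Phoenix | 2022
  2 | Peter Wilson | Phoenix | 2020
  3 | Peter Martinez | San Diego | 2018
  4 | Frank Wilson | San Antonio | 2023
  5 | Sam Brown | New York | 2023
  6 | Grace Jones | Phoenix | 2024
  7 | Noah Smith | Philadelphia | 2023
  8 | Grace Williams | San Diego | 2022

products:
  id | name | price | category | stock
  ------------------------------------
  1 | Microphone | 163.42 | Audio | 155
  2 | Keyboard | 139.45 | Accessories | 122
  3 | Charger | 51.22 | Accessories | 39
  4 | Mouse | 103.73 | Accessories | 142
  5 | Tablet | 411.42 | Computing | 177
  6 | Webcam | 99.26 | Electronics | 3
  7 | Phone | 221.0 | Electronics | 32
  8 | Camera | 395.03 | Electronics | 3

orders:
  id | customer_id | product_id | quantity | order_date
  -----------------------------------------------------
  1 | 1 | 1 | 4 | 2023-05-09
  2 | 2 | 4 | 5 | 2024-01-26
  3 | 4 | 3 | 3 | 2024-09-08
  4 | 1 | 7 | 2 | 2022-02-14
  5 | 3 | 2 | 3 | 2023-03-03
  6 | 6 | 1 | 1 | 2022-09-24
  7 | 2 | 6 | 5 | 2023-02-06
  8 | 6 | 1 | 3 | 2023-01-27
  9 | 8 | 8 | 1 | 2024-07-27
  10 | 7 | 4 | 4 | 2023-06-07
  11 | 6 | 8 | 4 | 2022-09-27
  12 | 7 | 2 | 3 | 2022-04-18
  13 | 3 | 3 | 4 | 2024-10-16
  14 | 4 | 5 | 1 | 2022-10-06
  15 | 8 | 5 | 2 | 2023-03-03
SELECT AVG(quantity) FROM orders

Execution result:
3.00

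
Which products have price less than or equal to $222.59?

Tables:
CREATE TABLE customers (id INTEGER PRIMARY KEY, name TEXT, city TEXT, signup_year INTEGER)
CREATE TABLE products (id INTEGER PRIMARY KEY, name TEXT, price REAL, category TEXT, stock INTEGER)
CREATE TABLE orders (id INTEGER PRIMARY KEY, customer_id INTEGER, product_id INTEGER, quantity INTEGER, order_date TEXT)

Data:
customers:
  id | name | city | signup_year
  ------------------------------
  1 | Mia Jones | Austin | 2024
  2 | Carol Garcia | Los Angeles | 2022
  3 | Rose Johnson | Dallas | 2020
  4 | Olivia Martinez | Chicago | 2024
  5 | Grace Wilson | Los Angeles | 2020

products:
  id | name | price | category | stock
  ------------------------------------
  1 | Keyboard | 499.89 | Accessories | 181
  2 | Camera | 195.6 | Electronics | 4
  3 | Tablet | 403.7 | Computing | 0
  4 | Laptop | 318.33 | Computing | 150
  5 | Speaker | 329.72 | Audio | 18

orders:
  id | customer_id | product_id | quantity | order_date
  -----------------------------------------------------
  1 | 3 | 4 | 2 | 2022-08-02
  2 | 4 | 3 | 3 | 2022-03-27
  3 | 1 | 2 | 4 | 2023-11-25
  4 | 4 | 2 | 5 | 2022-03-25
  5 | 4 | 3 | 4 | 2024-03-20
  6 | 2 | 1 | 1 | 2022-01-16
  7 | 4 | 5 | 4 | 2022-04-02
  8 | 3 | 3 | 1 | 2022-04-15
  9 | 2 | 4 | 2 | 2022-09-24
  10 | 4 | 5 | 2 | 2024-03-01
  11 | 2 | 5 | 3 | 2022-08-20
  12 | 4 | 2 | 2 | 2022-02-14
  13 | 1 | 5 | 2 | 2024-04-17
SELECT name, price FROM products WHERE price <= 222.59

Execution result:
name | price
Camera | 195.60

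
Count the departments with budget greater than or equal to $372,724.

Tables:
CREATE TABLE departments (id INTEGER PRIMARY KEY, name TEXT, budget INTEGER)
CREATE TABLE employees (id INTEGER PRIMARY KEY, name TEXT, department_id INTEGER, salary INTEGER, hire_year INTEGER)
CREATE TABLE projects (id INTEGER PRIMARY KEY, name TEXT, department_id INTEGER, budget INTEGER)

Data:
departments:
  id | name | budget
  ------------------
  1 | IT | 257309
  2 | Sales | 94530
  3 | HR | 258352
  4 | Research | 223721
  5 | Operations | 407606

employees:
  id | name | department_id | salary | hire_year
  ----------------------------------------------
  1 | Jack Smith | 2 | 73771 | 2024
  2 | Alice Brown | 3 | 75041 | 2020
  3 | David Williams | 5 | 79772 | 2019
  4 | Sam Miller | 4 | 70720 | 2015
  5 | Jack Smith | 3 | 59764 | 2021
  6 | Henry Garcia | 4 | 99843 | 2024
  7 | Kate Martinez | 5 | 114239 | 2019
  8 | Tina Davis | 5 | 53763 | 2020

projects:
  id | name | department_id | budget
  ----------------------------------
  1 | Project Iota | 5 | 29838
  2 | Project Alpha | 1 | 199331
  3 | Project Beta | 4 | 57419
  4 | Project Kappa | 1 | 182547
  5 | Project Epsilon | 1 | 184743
SELECT COUNT(*) FROM departments WHERE budget >= 372724

Execution result:
1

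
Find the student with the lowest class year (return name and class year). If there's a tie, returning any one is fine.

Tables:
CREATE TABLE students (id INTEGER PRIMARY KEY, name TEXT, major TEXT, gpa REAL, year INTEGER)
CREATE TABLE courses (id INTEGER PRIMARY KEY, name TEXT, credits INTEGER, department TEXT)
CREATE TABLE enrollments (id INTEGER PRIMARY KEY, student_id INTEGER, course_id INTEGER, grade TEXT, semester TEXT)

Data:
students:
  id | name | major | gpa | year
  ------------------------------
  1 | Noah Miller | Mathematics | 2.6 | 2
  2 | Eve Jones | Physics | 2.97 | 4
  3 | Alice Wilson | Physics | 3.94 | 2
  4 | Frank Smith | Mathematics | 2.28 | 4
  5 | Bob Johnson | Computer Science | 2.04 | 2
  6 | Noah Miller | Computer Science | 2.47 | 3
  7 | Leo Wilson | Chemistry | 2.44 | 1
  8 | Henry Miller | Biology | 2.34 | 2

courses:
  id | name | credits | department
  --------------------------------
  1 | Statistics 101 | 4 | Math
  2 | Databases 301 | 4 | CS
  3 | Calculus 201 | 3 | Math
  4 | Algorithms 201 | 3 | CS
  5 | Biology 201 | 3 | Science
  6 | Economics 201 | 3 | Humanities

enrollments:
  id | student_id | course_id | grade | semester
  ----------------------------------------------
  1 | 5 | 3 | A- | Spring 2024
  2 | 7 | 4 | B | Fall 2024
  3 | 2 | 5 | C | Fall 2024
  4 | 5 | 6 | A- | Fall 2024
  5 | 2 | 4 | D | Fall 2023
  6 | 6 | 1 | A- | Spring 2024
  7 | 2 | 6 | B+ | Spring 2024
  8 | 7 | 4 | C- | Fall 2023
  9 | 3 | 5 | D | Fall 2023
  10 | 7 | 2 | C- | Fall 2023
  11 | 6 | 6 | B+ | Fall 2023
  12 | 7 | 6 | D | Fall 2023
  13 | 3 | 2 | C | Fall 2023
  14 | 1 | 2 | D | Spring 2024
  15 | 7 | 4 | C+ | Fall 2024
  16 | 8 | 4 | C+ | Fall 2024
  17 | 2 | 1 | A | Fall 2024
SELECT name, year FROM students ORDER BY year ASC LIMIT 1

Execution result:
name | year
Leo Wilson | 1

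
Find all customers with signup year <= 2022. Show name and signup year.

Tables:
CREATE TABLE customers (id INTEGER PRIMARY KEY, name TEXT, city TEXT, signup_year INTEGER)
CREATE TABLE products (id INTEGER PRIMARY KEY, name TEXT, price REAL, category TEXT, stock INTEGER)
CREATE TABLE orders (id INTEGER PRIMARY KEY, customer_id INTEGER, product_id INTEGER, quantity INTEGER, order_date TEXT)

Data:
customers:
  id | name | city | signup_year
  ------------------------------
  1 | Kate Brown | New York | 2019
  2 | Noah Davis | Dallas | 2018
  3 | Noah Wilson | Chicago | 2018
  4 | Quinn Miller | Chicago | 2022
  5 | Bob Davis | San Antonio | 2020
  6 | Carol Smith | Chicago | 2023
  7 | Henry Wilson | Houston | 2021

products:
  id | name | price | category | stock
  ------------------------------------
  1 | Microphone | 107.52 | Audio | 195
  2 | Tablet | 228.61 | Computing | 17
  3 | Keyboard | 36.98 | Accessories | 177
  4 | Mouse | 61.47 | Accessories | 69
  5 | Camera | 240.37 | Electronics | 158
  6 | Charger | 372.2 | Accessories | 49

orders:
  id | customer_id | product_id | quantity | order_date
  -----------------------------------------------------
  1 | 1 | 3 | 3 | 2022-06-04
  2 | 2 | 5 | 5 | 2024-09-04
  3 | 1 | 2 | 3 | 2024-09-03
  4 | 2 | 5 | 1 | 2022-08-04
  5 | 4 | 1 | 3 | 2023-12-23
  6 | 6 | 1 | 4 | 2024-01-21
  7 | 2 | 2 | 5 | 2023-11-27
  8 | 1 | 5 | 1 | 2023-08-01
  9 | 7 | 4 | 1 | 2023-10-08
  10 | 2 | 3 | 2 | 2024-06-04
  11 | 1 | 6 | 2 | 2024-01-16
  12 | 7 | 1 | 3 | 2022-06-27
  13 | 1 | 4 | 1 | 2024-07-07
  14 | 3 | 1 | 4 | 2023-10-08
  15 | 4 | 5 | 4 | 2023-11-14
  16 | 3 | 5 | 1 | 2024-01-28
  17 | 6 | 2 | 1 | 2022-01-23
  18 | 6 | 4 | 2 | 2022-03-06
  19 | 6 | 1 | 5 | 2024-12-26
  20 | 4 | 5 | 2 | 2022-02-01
SELECT name, signup_year FROM customers WHERE signup_year <= 2022

Execution result:
name | signup_year
Kate Brown | 2019
Noah Davis | 2018
Noah Wilson | 2018
Quinn Miller | 2022
Bob Davis | 2020
Henry Wilson | 2021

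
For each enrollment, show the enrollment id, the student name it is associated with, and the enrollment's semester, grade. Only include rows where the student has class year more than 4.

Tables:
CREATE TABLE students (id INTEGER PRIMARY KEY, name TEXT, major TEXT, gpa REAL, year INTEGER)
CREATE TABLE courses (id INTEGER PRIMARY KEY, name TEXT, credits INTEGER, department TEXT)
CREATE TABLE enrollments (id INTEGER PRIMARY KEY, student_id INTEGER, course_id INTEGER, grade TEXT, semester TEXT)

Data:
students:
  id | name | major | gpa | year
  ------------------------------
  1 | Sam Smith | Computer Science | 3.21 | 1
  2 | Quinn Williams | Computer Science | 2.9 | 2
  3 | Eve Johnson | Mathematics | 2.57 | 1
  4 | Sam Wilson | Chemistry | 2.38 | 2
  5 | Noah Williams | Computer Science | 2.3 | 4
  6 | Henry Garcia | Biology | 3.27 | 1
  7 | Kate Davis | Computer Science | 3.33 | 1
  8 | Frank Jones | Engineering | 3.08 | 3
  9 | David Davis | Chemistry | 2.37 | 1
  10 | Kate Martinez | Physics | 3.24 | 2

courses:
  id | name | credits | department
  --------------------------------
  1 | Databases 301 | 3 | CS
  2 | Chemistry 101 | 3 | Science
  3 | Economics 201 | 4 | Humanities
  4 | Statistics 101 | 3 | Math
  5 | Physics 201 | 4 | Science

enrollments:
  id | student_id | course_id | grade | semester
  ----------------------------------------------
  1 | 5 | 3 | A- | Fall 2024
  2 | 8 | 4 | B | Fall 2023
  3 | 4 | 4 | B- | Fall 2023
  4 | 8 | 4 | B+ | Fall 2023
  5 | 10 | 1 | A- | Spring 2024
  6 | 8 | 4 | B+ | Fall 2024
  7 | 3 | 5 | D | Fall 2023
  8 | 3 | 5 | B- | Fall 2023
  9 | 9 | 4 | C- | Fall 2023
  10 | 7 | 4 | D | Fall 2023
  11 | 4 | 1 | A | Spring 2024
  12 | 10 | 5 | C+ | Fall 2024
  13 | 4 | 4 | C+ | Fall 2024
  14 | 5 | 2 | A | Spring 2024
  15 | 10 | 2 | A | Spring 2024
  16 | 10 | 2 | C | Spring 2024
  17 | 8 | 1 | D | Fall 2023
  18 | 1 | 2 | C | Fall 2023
SELECT c.id, p.name AS student, c.semester, c.grade FROM enrollments c JOIN students p ON c.student_id = p.id WHERE p.year > 4

Execution result:
(no rows)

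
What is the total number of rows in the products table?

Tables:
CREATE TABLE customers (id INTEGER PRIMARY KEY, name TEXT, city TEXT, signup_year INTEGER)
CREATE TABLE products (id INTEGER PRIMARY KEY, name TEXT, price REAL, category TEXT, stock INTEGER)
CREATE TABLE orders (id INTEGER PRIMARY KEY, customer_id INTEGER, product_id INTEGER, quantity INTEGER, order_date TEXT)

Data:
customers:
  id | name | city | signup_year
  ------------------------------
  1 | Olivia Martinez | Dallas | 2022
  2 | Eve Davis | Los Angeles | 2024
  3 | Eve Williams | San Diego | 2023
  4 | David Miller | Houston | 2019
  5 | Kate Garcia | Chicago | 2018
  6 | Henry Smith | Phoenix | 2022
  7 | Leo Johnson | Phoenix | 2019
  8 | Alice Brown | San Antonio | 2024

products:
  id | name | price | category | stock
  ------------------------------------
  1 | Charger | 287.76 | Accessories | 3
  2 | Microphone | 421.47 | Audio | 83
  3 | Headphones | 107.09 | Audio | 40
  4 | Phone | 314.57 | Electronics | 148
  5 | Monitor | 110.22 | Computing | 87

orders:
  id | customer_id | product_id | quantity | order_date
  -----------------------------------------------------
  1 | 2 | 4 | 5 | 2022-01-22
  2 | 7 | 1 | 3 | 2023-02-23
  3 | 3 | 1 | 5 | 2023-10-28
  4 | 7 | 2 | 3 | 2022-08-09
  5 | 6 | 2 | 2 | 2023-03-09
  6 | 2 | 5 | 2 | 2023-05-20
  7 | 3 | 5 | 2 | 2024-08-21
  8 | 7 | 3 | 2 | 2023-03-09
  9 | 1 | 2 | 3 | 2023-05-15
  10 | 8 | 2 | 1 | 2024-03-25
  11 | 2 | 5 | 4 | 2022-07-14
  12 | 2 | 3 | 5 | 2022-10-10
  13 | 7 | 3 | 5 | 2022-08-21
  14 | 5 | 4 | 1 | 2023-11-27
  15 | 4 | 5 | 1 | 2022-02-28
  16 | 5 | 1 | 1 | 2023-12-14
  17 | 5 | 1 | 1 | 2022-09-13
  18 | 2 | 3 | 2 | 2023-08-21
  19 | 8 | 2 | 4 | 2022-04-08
SELECT COUNT(*) FROM products

Execution result:
5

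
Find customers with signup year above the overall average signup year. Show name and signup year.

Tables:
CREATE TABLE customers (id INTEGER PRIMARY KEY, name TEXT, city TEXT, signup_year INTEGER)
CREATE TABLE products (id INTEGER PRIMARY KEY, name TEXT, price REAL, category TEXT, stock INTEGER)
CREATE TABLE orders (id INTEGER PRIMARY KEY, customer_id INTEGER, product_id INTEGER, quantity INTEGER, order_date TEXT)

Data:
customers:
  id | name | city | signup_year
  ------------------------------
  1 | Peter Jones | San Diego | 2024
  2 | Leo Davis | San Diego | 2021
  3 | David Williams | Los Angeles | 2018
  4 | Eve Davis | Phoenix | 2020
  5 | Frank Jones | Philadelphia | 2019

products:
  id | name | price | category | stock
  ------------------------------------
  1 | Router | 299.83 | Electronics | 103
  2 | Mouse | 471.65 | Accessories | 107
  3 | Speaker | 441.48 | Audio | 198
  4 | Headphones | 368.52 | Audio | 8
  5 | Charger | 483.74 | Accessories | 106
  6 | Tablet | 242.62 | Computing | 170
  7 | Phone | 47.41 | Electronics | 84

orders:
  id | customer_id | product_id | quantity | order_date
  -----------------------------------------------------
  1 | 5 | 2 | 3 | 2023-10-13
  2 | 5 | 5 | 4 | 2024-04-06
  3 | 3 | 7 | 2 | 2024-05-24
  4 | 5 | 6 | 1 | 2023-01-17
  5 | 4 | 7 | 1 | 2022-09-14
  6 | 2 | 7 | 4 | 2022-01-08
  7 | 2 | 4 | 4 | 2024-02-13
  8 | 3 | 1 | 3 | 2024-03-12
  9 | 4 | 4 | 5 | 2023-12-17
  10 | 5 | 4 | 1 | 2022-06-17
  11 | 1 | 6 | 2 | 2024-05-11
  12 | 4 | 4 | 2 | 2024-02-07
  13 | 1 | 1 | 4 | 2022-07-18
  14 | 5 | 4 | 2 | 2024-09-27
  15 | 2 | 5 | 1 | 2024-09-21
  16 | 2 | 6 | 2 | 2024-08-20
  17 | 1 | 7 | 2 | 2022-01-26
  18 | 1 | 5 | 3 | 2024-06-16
SELECT name, signup_year FROM customers WHERE signup_year > (SELECT AVG(signup_year) FROM customers)

Execution result:
name | signup_year
Peter Jones | 2024
Leo Davis | 2021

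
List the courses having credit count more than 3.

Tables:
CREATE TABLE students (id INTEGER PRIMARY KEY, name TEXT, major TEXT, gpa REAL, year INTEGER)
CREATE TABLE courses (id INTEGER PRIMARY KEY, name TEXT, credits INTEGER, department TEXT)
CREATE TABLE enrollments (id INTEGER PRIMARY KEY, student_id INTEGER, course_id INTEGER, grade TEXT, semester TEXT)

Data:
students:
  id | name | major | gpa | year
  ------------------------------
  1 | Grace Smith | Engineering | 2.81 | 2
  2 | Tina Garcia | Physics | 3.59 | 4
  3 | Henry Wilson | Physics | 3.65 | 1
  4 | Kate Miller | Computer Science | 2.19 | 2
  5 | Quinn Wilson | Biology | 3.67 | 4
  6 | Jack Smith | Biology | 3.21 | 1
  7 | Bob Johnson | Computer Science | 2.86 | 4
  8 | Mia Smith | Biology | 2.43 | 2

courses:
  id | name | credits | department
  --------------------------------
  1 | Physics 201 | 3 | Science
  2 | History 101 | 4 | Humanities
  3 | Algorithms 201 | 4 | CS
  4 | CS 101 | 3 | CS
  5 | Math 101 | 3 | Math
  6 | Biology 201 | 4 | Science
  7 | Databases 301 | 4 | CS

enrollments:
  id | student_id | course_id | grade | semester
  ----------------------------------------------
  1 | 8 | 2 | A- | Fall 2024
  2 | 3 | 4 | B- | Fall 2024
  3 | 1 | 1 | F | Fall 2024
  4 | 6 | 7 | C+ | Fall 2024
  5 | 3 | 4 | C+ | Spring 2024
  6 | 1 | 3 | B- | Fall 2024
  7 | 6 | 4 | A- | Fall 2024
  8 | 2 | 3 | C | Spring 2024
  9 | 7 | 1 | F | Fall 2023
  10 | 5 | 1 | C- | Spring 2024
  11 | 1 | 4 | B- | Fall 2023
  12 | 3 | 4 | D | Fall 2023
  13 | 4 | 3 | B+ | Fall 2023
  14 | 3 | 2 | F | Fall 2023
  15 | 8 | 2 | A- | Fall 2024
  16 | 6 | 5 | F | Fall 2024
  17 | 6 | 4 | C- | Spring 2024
SELECT name, credits FROM courses WHERE credits > 3

Execution result:
name | credits
History 101 | 4
Algorithms 201 | 4
Biology 201 | 4
Databases 301 | 4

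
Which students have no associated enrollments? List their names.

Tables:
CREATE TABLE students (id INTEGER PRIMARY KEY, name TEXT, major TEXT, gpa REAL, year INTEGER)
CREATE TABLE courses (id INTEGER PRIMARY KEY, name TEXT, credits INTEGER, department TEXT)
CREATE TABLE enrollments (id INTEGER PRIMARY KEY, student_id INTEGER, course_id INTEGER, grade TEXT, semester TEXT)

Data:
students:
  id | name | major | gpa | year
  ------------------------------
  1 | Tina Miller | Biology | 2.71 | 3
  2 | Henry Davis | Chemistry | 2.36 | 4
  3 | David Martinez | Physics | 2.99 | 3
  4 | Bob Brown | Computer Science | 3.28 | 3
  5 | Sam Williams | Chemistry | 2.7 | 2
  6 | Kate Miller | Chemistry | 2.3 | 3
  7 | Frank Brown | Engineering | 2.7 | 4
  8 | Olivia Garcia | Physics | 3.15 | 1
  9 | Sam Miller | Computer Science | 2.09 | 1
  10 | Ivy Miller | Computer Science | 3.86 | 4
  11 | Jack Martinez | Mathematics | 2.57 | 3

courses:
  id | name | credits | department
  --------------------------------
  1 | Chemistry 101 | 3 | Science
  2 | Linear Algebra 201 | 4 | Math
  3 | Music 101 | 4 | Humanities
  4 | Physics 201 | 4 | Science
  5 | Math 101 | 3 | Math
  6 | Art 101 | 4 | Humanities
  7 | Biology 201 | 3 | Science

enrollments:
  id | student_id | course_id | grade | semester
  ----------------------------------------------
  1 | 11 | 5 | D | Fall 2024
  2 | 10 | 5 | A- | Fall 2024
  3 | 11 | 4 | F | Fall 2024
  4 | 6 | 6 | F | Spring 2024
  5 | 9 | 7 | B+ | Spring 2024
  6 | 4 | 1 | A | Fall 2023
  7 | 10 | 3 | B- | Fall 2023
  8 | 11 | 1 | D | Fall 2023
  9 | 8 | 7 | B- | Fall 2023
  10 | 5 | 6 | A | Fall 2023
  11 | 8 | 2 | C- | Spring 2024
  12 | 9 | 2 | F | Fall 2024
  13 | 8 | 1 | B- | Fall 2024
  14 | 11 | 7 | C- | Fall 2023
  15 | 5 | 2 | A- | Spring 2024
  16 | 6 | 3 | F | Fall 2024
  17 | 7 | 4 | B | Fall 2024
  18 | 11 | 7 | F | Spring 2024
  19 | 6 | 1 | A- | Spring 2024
SELECT p.name FROM students p LEFT JOIN enrollments c ON c.student_id = p.id WHERE c.id IS NULL

Execution result:
name
Tina Miller
Henry Davis
David Martinez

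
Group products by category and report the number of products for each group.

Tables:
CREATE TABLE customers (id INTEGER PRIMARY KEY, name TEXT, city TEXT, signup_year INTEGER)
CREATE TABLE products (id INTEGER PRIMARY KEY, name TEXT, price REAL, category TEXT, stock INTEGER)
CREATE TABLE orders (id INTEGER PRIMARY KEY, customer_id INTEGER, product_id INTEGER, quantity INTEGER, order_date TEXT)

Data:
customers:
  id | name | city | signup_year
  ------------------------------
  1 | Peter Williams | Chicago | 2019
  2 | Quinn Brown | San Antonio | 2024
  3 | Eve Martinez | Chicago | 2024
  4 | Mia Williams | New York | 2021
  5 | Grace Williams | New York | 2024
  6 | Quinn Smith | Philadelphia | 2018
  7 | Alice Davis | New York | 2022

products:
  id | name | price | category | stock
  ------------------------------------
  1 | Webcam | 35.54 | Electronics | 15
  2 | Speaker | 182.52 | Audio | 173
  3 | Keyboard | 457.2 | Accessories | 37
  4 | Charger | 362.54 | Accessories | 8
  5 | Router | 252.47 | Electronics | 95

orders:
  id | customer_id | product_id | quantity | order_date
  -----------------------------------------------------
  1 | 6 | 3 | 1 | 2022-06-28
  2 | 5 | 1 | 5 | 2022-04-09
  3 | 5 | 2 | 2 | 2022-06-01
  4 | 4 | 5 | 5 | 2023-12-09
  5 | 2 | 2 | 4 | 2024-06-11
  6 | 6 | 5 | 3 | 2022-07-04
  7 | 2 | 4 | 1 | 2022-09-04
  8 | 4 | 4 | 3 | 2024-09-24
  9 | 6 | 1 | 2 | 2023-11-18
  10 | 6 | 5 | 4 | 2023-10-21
SELECT category, COUNT(*) AS n FROM products GROUP BY category

Execution result:
category | n
Accessories | 2
Audio | 1
Electronics | 2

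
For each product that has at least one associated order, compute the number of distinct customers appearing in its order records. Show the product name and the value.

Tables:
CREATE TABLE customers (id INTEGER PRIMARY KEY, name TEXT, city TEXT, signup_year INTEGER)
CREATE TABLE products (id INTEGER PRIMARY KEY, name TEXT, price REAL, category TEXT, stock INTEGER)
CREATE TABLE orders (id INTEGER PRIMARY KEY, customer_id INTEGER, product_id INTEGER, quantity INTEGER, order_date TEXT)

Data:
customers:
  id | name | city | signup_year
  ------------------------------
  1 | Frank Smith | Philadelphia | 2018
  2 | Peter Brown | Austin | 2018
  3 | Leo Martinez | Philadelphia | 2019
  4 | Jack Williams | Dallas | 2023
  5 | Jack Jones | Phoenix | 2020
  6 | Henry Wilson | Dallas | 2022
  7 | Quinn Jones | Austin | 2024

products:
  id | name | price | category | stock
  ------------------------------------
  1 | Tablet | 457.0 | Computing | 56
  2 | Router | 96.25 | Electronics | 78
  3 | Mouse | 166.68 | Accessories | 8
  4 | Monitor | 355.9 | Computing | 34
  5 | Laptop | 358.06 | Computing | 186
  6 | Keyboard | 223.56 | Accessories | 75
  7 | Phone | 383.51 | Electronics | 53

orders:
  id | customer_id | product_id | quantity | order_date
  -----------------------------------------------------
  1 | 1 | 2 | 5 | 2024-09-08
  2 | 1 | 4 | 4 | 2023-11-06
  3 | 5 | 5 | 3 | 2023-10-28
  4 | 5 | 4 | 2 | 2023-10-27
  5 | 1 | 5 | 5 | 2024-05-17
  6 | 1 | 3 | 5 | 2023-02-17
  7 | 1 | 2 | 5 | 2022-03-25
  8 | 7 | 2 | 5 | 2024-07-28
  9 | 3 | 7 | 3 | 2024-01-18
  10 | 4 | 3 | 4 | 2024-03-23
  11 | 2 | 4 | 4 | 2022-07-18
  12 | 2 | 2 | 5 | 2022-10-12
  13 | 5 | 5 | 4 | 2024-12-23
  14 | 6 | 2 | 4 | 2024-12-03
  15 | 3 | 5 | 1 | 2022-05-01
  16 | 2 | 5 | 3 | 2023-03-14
SELECT p.name, COUNT(DISTINCT c.customer_id) AS distinct_customer_count FROM orders c JOIN products p ON c.product_id = p.id GROUP BY p.id, p.name

Execution result:
name | distinct_customer_count
Router | 4
Mouse | 2
Monitor | 3
Laptop | 4
Phone | 1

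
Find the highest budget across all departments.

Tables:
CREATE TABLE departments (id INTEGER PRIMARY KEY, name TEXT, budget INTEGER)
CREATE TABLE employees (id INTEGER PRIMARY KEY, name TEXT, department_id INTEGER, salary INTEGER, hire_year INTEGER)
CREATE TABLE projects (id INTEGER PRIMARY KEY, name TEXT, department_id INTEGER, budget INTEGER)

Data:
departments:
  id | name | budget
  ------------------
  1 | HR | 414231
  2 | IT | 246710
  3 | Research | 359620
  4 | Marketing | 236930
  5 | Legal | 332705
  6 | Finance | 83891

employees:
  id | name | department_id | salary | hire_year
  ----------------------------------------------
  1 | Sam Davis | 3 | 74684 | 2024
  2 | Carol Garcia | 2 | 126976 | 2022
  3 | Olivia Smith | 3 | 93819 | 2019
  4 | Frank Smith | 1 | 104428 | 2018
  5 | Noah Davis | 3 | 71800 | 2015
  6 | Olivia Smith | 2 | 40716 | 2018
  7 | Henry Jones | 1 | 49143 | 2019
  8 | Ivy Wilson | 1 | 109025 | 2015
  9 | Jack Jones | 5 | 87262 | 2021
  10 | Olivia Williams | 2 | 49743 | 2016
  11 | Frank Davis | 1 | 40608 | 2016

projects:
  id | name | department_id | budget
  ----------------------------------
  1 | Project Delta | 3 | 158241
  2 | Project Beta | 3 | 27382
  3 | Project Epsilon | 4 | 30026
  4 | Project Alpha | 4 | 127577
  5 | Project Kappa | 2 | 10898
SELECT MAX(budget) FROM departments

Execution result:
414231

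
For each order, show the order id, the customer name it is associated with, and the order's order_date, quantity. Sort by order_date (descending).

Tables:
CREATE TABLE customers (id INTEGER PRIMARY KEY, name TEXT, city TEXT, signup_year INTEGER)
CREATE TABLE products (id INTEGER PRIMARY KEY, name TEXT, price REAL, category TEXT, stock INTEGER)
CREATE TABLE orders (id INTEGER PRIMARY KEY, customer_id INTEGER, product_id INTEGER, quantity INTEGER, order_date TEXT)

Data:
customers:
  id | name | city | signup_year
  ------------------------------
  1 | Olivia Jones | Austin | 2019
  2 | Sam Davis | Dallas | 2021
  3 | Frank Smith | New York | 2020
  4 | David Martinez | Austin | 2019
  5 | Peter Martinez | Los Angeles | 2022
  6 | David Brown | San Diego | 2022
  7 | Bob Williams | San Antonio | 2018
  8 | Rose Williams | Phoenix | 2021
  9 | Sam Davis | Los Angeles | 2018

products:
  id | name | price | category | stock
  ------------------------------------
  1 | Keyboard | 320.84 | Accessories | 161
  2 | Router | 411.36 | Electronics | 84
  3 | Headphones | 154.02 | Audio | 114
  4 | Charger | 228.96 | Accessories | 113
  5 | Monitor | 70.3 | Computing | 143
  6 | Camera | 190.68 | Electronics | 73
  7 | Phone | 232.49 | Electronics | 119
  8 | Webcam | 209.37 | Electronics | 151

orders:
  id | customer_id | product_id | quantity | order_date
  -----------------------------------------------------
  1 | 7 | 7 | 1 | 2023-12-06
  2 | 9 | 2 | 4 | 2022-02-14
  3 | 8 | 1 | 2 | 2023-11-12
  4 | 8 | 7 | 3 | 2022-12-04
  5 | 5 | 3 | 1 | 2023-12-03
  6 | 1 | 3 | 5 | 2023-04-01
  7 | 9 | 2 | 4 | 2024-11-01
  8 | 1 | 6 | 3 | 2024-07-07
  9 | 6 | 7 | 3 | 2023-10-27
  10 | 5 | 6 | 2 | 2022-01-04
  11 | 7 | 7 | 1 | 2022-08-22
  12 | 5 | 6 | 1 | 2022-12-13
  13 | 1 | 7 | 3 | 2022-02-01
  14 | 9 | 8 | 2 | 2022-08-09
SELECT c.id, p.name AS customer, c.order_date, c.quantity FROM orders c JOIN customers p ON c.customer_id = p.id ORDER BY c.order_date DESC

Execution result:
id | customer | order_date | quantity
7 | Sam Davis | 2024-11-01 | 4
8 | Olivia Jones | 2024-07-07 | 3
1 | Bob Williams | 2023-12-06 | 1
5 | Peter Martinez | 2023-12-03 | 1
3 | Rose Williams | 2023-11-12 | 2
9 | David Brown | 2023-10-27 | 3
6 | Olivia Jones | 2023-04-01 | 5
12 | Peter Martinez | 2022-12-13 | 1
4 | Rose Williams | 2022-12-04 | 3
11 | Bob Williams | 2022-08-22 | 1
14 | Sam Davis | 2022-08-09 | 2
2 | Sam Davis | 2022-02-14 | 4
13 | Olivia Jones | 2022-02-01 | 3
10 | Peter Martinez | 2022-01-04 | 2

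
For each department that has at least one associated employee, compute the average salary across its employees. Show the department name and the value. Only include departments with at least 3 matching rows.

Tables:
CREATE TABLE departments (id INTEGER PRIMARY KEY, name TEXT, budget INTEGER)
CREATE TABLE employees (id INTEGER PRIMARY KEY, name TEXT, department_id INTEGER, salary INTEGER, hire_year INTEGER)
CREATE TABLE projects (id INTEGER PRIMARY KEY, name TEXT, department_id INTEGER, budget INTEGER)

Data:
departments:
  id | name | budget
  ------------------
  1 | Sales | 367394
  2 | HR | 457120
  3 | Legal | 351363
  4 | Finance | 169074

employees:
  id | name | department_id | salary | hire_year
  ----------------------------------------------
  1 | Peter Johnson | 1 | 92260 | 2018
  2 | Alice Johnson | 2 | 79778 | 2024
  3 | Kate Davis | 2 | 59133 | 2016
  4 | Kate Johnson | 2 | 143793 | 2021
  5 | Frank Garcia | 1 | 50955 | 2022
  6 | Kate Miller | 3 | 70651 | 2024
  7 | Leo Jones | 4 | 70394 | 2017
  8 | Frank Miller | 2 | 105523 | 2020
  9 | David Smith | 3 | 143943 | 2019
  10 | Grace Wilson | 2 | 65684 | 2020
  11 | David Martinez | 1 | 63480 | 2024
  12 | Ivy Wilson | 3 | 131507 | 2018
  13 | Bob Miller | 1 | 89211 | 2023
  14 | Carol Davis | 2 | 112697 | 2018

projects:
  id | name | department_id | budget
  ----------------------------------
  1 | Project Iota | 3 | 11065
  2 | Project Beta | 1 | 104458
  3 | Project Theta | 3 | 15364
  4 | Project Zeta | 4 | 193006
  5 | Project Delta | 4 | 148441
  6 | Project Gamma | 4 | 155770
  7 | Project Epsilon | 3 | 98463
SELECT p.name, AVG(c.salary) AS avg_salary FROM employees c JOIN departments p ON c.department_id = p.id GROUP BY p.id, p.name HAVING COUNT(*) >= 3

Execution result:
name | avg_salary
Sales | 73976.50
HR | 94434.67
Legal | 115367.00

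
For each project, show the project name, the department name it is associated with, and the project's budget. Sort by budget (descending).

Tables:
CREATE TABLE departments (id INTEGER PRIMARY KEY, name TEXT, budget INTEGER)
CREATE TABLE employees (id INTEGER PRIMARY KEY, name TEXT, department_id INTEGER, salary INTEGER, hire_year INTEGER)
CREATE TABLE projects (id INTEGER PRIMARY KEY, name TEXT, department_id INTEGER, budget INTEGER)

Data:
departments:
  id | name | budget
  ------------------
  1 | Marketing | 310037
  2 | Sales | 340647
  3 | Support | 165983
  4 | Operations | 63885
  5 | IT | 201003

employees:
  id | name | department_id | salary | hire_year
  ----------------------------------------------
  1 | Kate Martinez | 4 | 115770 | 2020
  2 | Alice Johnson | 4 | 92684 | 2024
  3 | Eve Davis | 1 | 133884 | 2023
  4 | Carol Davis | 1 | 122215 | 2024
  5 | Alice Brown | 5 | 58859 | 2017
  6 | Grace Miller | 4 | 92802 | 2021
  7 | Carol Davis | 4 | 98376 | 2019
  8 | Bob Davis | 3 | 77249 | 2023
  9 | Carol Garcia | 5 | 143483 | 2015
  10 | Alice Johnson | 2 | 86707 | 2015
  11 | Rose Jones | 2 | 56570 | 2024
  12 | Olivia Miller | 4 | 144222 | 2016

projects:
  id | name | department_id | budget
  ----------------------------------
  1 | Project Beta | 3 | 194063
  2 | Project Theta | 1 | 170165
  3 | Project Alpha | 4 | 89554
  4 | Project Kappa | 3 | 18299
SELECT c.name, p.name AS department, c.budget FROM projects c JOIN departments p ON c.department_id = p.id ORDER BY c.budget DESC

Execution result:
name | department | budget
Project Beta | Support | 194063
Project Theta | Marketing | 170165
Project Alpha | Operations | 89554
Project Kappa | Support | 18299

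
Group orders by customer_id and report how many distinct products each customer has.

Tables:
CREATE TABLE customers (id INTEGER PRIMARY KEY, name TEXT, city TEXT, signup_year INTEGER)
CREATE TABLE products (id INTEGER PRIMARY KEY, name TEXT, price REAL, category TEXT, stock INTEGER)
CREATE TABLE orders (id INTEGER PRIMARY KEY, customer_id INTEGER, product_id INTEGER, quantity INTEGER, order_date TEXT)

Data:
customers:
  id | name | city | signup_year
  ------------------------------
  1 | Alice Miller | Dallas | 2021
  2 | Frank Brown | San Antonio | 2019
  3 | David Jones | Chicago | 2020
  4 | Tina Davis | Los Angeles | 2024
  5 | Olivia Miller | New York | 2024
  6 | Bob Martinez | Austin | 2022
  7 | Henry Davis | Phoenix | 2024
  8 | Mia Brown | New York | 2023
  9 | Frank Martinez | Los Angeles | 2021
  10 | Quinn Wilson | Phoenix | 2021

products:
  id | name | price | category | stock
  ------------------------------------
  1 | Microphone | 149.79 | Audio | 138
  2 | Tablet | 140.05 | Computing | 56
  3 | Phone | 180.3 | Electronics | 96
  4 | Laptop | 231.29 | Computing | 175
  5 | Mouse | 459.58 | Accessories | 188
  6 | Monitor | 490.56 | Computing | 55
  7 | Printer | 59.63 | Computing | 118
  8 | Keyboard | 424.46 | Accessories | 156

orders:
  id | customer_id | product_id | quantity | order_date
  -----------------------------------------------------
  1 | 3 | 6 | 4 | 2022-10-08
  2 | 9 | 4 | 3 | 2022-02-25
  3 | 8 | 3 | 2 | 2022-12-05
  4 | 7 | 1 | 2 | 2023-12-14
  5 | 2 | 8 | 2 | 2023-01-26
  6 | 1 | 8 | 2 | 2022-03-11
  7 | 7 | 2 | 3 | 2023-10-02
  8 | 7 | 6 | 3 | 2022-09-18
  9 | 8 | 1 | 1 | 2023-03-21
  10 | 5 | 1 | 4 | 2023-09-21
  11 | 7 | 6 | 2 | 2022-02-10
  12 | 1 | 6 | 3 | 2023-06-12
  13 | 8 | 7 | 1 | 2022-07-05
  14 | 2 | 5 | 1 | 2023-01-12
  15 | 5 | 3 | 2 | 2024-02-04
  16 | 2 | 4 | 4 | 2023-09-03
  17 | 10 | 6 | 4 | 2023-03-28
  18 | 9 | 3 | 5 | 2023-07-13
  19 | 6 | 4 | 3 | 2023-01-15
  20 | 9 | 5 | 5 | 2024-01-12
SELECT customer_id, COUNT(DISTINCT product_id) AS distinct_product_count FROM orders GROUP BY customer_id

Execution result:
customer_id | distinct_product_count
1 | 2
2 | 3
3 | 1
5 | 2
6 | 1
7 | 3
8 | 3
9 | 3
10 | 1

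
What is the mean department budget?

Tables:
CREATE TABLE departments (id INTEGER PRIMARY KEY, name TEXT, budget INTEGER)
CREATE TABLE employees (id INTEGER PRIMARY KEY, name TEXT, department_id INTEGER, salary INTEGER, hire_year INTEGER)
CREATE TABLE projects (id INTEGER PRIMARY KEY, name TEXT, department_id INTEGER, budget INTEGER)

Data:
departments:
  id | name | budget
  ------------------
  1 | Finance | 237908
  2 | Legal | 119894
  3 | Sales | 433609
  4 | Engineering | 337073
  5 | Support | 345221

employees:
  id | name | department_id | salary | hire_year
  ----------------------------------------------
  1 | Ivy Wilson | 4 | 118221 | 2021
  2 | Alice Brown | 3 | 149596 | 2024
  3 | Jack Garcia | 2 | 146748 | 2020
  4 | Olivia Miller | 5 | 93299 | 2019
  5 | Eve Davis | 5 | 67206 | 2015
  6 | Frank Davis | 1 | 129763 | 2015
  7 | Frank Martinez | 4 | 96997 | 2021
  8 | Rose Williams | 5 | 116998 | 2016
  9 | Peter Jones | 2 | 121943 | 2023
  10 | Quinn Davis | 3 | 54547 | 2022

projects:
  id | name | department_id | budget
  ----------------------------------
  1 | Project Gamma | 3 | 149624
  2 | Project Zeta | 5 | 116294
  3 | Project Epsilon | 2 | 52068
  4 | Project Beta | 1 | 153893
SELECT AVG(budget) FROM departments

Execution result:
294741.00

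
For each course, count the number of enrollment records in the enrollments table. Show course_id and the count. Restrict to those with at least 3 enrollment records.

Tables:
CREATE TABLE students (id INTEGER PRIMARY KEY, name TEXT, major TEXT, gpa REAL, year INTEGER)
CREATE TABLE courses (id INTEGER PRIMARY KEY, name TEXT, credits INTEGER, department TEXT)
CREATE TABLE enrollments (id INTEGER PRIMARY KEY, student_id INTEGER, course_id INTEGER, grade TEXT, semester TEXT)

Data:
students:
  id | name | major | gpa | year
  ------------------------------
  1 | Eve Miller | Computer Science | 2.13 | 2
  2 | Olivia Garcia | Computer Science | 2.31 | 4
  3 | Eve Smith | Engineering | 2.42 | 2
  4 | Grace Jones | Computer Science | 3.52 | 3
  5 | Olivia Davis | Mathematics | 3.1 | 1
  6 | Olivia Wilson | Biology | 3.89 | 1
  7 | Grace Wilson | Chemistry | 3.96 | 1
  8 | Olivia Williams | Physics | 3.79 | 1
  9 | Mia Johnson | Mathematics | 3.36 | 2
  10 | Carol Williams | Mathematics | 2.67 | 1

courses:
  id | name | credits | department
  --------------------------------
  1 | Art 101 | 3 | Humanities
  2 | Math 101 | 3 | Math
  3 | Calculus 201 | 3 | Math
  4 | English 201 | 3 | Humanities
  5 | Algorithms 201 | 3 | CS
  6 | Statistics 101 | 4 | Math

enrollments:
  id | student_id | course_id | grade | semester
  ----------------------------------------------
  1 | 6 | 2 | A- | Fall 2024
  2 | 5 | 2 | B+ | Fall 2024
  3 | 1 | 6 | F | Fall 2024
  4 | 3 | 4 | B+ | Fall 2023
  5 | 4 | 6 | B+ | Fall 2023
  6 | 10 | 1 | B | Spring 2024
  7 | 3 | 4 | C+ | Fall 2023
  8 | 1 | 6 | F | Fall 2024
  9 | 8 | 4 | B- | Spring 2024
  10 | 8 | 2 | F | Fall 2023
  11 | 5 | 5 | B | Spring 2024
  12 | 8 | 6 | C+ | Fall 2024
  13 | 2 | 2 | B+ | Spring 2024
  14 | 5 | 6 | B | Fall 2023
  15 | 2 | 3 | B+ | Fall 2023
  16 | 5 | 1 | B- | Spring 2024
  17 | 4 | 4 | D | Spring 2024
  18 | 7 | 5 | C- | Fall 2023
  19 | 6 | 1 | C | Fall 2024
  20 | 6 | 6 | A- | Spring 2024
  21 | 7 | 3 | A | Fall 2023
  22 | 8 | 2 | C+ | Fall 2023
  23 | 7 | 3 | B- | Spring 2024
SELECT course_id, COUNT(*) AS enrollment_count FROM enrollments GROUP BY course_id HAVING COUNT(*) >= 3

Execution result:
course_id | enrollment_count
1 | 3
2 | 5
3 | 3
4 | 4
6 | 6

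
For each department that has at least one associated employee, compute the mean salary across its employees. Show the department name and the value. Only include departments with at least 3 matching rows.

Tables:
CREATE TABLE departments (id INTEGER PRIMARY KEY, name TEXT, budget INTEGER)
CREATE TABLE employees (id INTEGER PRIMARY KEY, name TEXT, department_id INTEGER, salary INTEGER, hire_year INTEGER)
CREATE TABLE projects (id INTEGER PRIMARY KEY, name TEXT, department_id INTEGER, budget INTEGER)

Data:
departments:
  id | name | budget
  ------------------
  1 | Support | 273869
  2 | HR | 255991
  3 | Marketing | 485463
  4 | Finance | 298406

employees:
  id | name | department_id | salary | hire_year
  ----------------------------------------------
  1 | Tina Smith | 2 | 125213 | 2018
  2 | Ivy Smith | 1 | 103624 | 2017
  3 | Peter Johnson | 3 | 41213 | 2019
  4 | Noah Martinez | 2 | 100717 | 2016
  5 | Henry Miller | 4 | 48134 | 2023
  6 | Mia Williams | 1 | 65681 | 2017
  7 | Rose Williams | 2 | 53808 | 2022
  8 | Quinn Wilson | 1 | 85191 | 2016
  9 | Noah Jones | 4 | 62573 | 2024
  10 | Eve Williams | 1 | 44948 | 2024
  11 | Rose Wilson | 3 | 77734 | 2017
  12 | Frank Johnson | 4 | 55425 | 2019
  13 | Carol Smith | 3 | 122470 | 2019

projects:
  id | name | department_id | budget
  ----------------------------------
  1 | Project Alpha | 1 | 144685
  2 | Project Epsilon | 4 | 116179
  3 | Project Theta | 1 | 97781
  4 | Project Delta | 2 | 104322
SELECT p.name, AVG(c.salary) AS avg_salary FROM employees c JOIN departments p ON c.department_id = p.id GROUP BY p.id, p.name HAVING COUNT(*) >= 3

Execution result:
name | avg_salary
Support | 74861.00
HR | 93246.00
Marketing | 80472.33
Finance | 55377.33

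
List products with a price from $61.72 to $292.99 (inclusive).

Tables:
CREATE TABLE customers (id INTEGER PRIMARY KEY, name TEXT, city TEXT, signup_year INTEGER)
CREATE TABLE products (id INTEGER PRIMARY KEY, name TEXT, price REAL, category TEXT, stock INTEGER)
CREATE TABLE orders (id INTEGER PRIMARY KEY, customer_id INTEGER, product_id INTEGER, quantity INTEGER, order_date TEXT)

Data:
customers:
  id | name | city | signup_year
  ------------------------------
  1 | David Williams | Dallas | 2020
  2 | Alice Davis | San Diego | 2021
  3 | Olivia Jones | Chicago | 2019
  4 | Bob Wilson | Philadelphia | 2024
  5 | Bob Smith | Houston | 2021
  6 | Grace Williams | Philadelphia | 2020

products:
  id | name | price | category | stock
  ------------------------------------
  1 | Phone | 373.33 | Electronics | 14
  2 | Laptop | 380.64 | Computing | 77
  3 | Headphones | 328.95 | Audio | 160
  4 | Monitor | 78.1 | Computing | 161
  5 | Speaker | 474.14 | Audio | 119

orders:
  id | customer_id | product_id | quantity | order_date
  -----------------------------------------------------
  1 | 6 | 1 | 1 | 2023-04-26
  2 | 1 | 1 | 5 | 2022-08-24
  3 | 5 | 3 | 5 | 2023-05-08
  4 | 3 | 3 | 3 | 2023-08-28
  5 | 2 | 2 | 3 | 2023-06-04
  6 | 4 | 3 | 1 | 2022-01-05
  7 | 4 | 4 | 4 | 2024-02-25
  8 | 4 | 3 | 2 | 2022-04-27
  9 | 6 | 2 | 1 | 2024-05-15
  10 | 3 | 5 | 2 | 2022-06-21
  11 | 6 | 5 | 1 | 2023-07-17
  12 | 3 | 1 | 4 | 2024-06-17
SELECT name, price FROM products WHERE price BETWEEN 61.72 AND 292.99

Execution result:
name | price
Monitor | 78.10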